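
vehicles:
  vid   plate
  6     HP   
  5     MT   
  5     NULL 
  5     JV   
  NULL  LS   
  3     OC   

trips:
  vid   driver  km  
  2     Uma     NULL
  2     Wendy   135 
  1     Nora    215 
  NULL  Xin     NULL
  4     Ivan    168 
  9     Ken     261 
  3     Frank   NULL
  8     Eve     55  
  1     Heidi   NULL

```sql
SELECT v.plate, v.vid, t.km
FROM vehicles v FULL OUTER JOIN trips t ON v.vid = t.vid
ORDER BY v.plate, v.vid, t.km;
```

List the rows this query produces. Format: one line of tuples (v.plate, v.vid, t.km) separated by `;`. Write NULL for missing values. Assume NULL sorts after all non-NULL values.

(HP, 6, NULL); (JV, 5, NULL); (LS, NULL, NULL); (MT, 5, NULL); (OC, 3, NULL); (NULL, 5, NULL); (NULL, NULL, 55); (NULL, NULL, 135); (NULL, NULL, 168); (NULL, NULL, 215); (NULL, NULL, 261); (NULL, NULL, NULL); (NULL, NULL, NULL); (NULL, NULL, NULL)

FULL OUTER JOIN keeps every row from both sides; unmatched rows get NULL for the other side's columns.
Matching on v.vid = t.vid. A NULL in a compared column never satisfies the condition.
Matched pairs: 1; unmatched v rows kept: 5; unmatched t rows kept: 8.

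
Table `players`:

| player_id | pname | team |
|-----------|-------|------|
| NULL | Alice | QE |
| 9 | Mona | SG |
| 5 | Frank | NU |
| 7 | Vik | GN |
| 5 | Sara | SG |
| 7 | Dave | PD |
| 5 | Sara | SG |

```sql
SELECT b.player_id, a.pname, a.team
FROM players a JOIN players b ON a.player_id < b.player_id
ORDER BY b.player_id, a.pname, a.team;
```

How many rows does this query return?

11

INNER JOIN keeps only pairs where the ON condition holds.
Matching on a.player_id < b.player_id. A NULL in a compared column never satisfies the condition.
- a[0] player_id=NULL → no match; dropped.
- a[1] player_id=9 → no match; dropped.
- a[2] player_id=5 → 3 match(es) in b → 3 row(s).
- a[3] player_id=7 → 1 match(es) in b → 1 row(s).
- a[4] player_id=5 → 3 match(es) in b → 3 row(s).
- a[5] player_id=7 → 1 match(es) in b → 1 row(s).
- a[6] player_id=5 → 3 match(es) in b → 3 row(s).
Total: 11 rows.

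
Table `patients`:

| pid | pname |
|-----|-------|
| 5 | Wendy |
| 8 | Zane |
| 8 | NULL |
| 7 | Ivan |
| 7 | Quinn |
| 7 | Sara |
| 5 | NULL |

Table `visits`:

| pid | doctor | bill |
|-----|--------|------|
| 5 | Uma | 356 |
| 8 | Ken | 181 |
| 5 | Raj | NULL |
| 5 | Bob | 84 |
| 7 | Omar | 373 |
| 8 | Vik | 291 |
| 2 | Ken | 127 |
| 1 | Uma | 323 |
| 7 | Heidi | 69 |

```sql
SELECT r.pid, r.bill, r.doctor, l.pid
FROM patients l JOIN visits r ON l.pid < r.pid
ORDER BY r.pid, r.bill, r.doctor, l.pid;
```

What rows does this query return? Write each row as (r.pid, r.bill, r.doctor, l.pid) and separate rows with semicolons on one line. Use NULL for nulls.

(7, 69, Heidi, 5); (7, 69, Heidi, 5); (7, 373, Omar, 5); (7, 373, Omar, 5); (8, 181, Ken, 5); (8, 181, Ken, 5); (8, 181, Ken, 7); (8, 181, Ken, 7); (8, 181, Ken, 7); (8, 291, Vik, 5); (8, 291, Vik, 5); (8, 291, Vik, 7); (8, 291, Vik, 7); (8, 291, Vik, 7)

INNER JOIN keeps only pairs where the ON condition holds.
Matching on l.pid < r.pid.
Matched pairs: 14.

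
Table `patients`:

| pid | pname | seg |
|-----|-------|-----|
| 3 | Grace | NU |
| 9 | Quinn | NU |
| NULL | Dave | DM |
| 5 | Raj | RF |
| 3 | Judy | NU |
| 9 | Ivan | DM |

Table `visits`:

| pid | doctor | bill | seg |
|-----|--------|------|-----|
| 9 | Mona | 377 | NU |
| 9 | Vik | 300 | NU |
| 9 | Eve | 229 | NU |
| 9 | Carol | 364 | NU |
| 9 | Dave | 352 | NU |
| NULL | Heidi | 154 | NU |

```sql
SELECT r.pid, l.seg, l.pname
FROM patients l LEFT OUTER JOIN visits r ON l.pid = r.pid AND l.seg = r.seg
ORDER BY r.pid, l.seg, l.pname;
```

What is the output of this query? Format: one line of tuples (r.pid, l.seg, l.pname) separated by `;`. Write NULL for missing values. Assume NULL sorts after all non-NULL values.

(9, NU, Quinn); (9, NU, Quinn); (9, NU, Quinn); (9, NU, Quinn); (9, NU, Quinn); (NULL, DM, Dave); (NULL, DM, Ivan); (NULL, NU, Grace); (NULL, NU, Judy); (NULL, RF, Raj)

LEFT JOIN keeps every row from `patients`; unmatched rows get NULL for `visits`'s columns.
Matching on l.pid = r.pid AND l.seg = r.seg. A NULL in a compared column never satisfies the condition.
Matched pairs: 5; unmatched l rows kept: 5.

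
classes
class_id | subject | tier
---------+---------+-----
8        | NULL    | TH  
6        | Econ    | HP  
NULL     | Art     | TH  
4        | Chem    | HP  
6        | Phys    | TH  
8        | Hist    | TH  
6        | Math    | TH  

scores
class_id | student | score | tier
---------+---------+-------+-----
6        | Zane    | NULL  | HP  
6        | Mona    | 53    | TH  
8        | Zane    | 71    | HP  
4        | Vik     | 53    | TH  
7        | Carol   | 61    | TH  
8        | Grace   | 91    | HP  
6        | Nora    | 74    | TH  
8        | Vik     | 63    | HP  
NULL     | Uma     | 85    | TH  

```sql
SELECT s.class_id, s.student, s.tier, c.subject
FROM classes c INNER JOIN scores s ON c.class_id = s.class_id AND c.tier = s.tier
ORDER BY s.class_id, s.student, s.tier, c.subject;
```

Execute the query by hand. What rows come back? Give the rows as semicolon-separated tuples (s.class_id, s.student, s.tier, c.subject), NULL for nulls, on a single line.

INNER JOIN keeps only pairs where the ON condition holds.
Matching on c.class_id = s.class_id AND c.tier = s.tier. A NULL in a compared column never satisfies the condition.
- c row (class_id=8, tier=TH): no match → dropped.
- c row (class_id=6, tier=HP): matches 1 s row(s) → 1 output row(s).
- c row (class_id=NULL, tier=TH): no match → dropped.
- c row (class_id=4, tier=HP): no match → dropped.
- c row (class_id=6, tier=TH): matches 2 s row(s) → 2 output row(s).
- c row (class_id=8, tier=TH): no match → dropped.
- c row (class_id=6, tier=TH): matches 2 s row(s) → 2 output row(s).
After projecting and ordering:
s.class_id | s.student | s.tier | c.subject
6 | Mona | TH | Math
6 | Mona | TH | Phys
6 | Nora | TH | Math
6 | Nora | TH | Phys
6 | Zane | HP | Econ

(6, Mona, TH, Math); (6, Mona, TH, Phys); (6, Nora, TH, Math); (6, Nora, TH, Phys); (6, Zane, HP, Econ)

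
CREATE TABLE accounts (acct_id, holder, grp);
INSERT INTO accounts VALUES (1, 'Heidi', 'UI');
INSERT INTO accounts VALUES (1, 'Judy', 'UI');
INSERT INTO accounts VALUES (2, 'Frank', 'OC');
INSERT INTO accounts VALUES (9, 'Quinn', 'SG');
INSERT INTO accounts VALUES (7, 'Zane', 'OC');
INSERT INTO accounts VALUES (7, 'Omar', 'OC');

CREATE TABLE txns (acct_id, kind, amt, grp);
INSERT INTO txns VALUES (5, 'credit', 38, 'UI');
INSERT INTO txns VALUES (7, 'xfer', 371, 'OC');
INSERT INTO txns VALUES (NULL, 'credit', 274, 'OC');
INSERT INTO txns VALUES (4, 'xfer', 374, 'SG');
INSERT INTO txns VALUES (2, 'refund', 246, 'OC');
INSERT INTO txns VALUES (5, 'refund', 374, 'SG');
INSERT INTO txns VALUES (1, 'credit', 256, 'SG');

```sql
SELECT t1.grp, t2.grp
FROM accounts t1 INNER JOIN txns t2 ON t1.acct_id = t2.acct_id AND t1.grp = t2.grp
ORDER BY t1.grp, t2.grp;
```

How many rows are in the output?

INNER JOIN keeps only pairs where the ON condition holds.
Matching on t1.acct_id = t2.acct_id AND t1.grp = t2.grp. A NULL in a compared column never satisfies the condition.
- acct_id=1, grp=UI: no matching t2 row, dropped.
- acct_id=1, grp=UI: no matching t2 row, dropped.
- acct_id=2, grp=OC: 1 matching t2 row(s), so 1 row(s) emitted.
- acct_id=9, grp=SG: no matching t2 row, dropped.
- acct_id=7, grp=OC: 1 matching t2 row(s), so 1 row(s) emitted.
- acct_id=7, grp=OC: 1 matching t2 row(s), so 1 row(s) emitted.
Total: 3 rows.

3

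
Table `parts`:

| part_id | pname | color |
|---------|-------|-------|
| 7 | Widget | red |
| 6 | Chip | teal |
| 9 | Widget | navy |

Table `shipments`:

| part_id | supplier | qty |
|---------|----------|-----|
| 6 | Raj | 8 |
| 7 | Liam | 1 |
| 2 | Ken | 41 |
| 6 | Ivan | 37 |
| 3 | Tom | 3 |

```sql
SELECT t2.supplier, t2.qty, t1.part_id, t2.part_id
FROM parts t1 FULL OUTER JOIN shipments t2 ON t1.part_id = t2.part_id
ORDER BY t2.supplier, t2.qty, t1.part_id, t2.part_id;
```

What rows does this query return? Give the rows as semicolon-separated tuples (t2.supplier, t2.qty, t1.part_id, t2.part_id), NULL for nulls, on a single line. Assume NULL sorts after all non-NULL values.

FULL OUTER JOIN keeps every row from both sides; unmatched rows get NULL for the other side's columns.
Matching on t1.part_id = t2.part_id.
Matched pairs: 3; unmatched t1 rows kept: 1; unmatched t2 rows kept: 2.

(Ivan, 37, 6, 6); (Ken, 41, NULL, 2); (Liam, 1, 7, 7); (Raj, 8, 6, 6); (Tom, 3, NULL, 3); (NULL, NULL, 9, NULL)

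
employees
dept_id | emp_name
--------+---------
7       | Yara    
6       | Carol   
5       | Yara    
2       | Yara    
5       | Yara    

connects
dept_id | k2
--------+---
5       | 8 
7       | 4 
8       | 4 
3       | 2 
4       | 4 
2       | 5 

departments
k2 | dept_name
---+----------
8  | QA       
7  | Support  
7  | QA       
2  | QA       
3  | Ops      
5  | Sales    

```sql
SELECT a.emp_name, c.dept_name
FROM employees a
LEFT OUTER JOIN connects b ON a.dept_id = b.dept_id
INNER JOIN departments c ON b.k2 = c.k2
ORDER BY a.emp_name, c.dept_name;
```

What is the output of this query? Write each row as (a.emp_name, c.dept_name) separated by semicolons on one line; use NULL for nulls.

Joins associate left-to-right: employees LEFT JOIN connects on dept_id gives 5 intermediate row(s).
Then INNER JOIN `departments c` on k2: keep only rows whose b.k2 appears in c.

(Yara, QA); (Yara, QA); (Yara, Sales)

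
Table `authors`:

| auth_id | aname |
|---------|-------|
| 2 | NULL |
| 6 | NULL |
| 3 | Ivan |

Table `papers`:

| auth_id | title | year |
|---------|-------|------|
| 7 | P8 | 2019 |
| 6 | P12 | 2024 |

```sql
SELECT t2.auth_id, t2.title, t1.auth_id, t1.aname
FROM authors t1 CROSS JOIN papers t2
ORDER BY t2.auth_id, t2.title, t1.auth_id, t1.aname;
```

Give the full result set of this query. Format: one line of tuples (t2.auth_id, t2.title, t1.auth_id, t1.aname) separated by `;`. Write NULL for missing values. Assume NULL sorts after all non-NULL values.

(6, P12, 2, NULL); (6, P12, 3, Ivan); (6, P12, 6, NULL); (7, P8, 2, NULL); (7, P8, 3, Ivan); (7, P8, 6, NULL)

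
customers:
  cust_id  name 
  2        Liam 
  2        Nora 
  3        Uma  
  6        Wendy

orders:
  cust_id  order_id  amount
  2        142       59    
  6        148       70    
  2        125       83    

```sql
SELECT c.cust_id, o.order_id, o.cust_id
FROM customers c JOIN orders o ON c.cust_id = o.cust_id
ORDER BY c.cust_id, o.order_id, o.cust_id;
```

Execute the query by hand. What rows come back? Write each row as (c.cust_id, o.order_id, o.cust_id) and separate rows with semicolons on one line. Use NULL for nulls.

(2, 125, 2); (2, 125, 2); (2, 142, 2); (2, 142, 2); (6, 148, 6)

INNER JOIN keeps only pairs where the ON condition holds.
Matching on c.cust_id = o.cust_id.
Matched pairs: 5.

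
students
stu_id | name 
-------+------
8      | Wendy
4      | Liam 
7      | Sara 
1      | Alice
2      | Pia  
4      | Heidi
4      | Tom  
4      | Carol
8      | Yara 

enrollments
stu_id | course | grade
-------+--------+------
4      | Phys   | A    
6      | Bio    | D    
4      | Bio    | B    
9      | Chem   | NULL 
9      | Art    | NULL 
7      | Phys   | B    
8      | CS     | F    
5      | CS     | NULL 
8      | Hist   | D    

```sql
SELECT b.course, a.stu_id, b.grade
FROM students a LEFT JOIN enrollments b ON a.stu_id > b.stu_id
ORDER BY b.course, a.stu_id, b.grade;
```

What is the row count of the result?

LEFT JOIN keeps every row from `students`; unmatched rows get NULL for `enrollments`'s columns.
Matching on a.stu_id > b.stu_id.
- a (stu_id=8) pairs with 5 row(s) of b.
- a (stu_id=4) has no partner → padded with NULL.
- a (stu_id=7) pairs with 4 row(s) of b.
- a (stu_id=1) has no partner → padded with NULL.
- a (stu_id=2) has no partner → padded with NULL.
- a (stu_id=4) has no partner → padded with NULL.
- a (stu_id=4) has no partner → padded with NULL.
- a (stu_id=4) has no partner → padded with NULL.
- a (stu_id=8) pairs with 5 row(s) of b.
Total: 14 matched + 6 padded = 20 rows.

20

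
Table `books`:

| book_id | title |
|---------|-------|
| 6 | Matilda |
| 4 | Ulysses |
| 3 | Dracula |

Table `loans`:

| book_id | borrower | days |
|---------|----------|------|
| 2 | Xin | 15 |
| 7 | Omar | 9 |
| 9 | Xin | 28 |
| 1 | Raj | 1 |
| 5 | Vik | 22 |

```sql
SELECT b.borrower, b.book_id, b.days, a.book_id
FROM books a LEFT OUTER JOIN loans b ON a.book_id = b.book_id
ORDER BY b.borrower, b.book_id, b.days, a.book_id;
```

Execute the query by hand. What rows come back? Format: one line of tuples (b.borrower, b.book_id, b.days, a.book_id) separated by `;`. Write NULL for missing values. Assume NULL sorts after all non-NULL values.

(NULL, NULL, NULL, 3); (NULL, NULL, NULL, 4); (NULL, NULL, NULL, 6)

LEFT JOIN keeps every row from `books`; unmatched rows get NULL for `loans`'s columns.
Matching on a.book_id = b.book_id.
- a row (book_id=6): no match → kept, b columns NULL.
- a row (book_id=4): no match → kept, b columns NULL.
- a row (book_id=3): no match → kept, b columns NULL.
After projecting and ordering:
b.borrower | b.book_id | b.days | a.book_id
NULL | NULL | NULL | 3
NULL | NULL | NULL | 4
NULL | NULL | NULL | 6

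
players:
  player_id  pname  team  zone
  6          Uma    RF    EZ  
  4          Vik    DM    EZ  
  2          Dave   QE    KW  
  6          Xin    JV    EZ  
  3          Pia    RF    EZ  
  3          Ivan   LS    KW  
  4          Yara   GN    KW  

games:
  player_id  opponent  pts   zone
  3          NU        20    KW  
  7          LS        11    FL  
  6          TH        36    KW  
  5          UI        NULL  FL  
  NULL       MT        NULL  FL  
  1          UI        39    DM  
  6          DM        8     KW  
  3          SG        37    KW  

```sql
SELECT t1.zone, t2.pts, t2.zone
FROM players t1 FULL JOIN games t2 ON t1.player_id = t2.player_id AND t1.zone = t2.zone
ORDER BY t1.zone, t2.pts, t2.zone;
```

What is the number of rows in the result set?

14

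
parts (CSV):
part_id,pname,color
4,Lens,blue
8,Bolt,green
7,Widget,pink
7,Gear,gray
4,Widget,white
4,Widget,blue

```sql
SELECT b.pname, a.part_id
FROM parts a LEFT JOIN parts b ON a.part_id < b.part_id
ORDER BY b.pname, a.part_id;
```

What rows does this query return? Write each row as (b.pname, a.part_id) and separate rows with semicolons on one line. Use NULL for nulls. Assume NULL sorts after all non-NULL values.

LEFT JOIN keeps every row from `parts a`; unmatched rows get NULL for `parts b`'s columns.
Matching on a.part_id < b.part_id.
- part_id=4: 3 matching b row(s), so 3 row(s) emitted.
- part_id=8: no b row matches, row kept with b columns NULL.
- part_id=7: 1 matching b row(s), so 1 row(s) emitted.
- part_id=7: 1 matching b row(s), so 1 row(s) emitted.
- part_id=4: 3 matching b row(s), so 3 row(s) emitted.
- part_id=4: 3 matching b row(s), so 3 row(s) emitted.

(Bolt, 4); (Bolt, 4); (Bolt, 4); (Bolt, 7); (Bolt, 7); (Gear, 4); (Gear, 4); (Gear, 4); (Widget, 4); (Widget, 4); (Widget, 4); (NULL, 8)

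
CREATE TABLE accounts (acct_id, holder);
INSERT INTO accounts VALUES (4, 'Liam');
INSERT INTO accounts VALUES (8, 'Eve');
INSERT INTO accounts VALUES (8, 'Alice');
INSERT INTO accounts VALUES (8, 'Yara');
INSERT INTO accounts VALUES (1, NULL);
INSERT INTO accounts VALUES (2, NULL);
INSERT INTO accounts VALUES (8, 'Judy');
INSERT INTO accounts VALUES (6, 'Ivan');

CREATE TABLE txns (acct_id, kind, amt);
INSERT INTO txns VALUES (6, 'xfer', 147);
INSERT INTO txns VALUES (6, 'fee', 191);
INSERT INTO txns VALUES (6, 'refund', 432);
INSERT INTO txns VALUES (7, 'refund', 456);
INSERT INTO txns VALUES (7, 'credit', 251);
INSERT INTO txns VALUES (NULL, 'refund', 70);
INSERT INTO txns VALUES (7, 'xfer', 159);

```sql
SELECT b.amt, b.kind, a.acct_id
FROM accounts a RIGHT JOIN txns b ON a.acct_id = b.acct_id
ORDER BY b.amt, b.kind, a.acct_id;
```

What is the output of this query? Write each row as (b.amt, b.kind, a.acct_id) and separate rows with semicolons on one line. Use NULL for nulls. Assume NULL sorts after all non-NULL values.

(70, refund, NULL); (147, xfer, 6); (159, xfer, NULL); (191, fee, 6); (251, credit, NULL); (432, refund, 6); (456, refund, NULL)

RIGHT JOIN keeps every row from `txns`; unmatched rows get NULL for `accounts`'s columns.
Matching on a.acct_id = b.acct_id. A NULL in a compared column never satisfies the condition.
Matched pairs: 3; unmatched b rows kept: 4.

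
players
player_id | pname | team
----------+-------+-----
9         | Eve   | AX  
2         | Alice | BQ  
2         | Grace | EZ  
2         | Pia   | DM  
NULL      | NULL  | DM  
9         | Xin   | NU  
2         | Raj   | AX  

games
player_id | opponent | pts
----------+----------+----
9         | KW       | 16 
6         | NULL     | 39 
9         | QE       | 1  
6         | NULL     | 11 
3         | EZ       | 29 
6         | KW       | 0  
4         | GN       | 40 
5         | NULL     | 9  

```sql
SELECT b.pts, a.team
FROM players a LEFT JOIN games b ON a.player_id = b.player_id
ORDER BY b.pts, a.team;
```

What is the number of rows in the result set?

LEFT JOIN keeps every row from `players`; unmatched rows get NULL for `games`'s columns.
Matching on a.player_id = b.player_id. A NULL in a compared column never satisfies the condition.
- a (player_id=9) pairs with 2 row(s) of b.
- a (player_id=2) has no partner → padded with NULL.
- a (player_id=2) has no partner → padded with NULL.
- a (player_id=2) has no partner → padded with NULL.
- a (player_id=NULL) has no partner → padded with NULL.
- a (player_id=9) pairs with 2 row(s) of b.
- a (player_id=2) has no partner → padded with NULL.
Total: 4 matched + 5 padded = 9 rows.

9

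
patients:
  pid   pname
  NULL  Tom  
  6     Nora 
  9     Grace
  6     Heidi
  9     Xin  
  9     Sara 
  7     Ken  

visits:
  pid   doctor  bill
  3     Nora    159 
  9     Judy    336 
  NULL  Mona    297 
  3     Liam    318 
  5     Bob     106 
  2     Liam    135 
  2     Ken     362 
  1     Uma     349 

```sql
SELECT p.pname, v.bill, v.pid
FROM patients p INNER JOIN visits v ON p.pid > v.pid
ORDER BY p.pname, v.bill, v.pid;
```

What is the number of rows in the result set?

36

INNER JOIN keeps only pairs where the ON condition holds.
Matching on p.pid > v.pid. A NULL in a compared column never satisfies the condition.
Matched pairs: 36.
Total: 36 rows.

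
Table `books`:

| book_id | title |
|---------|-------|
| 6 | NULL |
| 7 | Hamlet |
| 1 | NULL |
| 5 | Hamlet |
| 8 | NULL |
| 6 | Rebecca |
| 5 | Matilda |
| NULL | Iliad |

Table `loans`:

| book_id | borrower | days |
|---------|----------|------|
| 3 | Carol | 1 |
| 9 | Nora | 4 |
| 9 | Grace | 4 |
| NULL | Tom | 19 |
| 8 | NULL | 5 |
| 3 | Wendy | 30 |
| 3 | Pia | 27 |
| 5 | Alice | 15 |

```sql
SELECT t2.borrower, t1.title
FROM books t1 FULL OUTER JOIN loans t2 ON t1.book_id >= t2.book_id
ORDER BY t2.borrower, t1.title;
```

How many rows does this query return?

30

FULL OUTER JOIN keeps every row from both sides; unmatched rows get NULL for the other side's columns.
Matching on t1.book_id >= t2.book_id. A NULL in a compared column never satisfies the condition.
- book_id=6: 4 matching t2 row(s), so 4 row(s) emitted.
- book_id=7: 4 matching t2 row(s), so 4 row(s) emitted.
- book_id=1: no t2 row matches, row kept with t2 columns NULL.
- book_id=5: 4 matching t2 row(s), so 4 row(s) emitted.
- book_id=8: 5 matching t2 row(s), so 5 row(s) emitted.
- book_id=6: 4 matching t2 row(s), so 4 row(s) emitted.
- book_id=5: 4 matching t2 row(s), so 4 row(s) emitted.
- book_id=NULL: no t2 row matches, row kept with t2 columns NULL.
- plus 3 unmatched t2 row(s), each kept with NULL t1 columns.
Total: 25 matched + 5 padded = 30 rows.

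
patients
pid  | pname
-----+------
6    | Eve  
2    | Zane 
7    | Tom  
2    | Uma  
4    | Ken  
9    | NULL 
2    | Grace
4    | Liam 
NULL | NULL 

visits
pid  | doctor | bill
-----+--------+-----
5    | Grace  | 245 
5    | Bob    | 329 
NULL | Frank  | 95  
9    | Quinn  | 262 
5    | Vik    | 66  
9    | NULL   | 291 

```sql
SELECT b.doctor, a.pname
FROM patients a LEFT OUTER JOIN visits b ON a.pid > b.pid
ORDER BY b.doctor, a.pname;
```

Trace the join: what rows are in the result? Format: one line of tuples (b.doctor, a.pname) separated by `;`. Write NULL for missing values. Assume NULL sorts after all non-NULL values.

(Bob, Eve); (Bob, Tom); (Bob, NULL); (Grace, Eve); (Grace, Tom); (Grace, NULL); (Vik, Eve); (Vik, Tom); (Vik, NULL); (NULL, Grace); (NULL, Ken); (NULL, Liam); (NULL, Uma); (NULL, Zane); (NULL, NULL)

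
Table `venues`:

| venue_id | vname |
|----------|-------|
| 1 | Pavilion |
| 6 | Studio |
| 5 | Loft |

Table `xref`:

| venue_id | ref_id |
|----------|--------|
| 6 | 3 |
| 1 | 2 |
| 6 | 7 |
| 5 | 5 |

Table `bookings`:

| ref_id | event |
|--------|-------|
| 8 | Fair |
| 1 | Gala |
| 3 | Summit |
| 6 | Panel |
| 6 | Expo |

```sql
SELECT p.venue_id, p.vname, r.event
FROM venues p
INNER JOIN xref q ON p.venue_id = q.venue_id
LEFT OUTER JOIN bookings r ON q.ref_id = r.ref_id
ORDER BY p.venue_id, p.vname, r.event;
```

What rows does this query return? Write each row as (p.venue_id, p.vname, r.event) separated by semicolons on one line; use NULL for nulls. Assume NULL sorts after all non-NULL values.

Evaluate left to right. First `venues p INNER JOIN xref q` on venue_id: 4 row(s).
Then LEFT JOIN `bookings r` on ref_id: each of those 4 rows is kept; rows whose q.ref_id has no match in r get NULL for r's columns.

(1, Pavilion, NULL); (5, Loft, NULL); (6, Studio, Summit); (6, Studio, NULL)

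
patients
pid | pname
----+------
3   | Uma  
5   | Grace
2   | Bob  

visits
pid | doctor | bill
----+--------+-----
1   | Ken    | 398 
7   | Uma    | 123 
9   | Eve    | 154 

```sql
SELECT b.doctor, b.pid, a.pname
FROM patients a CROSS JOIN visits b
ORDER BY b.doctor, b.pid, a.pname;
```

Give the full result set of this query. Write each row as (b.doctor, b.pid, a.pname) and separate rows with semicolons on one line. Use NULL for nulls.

CROSS JOIN pairs every row of `patients` with every row of `visits`: 3 × 3 = 9 rows.
After projecting and ordering:
b.doctor | b.pid | a.pname
Eve | 9 | Bob
Eve | 9 | Grace
Eve | 9 | Uma
Ken | 1 | Bob
Ken | 1 | Grace
Ken | 1 | Uma
Uma | 7 | Bob
Uma | 7 | Grace
Uma | 7 | Uma

(Eve, 9, Bob); (Eve, 9, Grace); (Eve, 9, Uma); (Ken, 1, Bob); (Ken, 1, Grace); (Ken, 1, Uma); (Uma, 7, Bob); (Uma, 7, Grace); (Uma, 7, Uma)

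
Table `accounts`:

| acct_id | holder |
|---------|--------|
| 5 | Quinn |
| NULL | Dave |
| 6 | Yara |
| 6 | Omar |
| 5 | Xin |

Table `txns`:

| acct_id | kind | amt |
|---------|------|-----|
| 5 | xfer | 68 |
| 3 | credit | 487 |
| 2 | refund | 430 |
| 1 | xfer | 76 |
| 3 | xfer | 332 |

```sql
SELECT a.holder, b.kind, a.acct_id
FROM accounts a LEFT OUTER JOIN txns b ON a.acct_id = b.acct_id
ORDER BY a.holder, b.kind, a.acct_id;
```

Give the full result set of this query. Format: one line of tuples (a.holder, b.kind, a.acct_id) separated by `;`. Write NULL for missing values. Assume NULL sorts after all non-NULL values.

LEFT JOIN keeps every row from `accounts`; unmatched rows get NULL for `txns`'s columns.
Matching on a.acct_id = b.acct_id. A NULL in a compared column never satisfies the condition.
Matched pairs: 2; unmatched a rows kept: 3.

(Dave, NULL, NULL); (Omar, NULL, 6); (Quinn, xfer, 5); (Xin, xfer, 5); (Yara, NULL, 6)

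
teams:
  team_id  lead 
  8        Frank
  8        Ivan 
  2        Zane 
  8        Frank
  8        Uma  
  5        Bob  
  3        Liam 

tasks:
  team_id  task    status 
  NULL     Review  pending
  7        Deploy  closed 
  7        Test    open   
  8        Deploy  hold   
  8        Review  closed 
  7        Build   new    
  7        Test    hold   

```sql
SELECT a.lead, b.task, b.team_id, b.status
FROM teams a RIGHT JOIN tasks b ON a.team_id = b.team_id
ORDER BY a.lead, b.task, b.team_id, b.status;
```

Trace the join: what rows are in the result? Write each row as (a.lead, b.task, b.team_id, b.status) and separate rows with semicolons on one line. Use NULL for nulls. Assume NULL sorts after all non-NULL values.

(Frank, Deploy, 8, hold); (Frank, Deploy, 8, hold); (Frank, Review, 8, closed); (Frank, Review, 8, closed); (Ivan, Deploy, 8, hold); (Ivan, Review, 8, closed); (Uma, Deploy, 8, hold); (Uma, Review, 8, closed); (NULL, Build, 7, new); (NULL, Deploy, 7, closed); (NULL, Review, NULL, pending); (NULL, Test, 7, hold); (NULL, Test, 7, open)

RIGHT JOIN keeps every row from `tasks`; unmatched rows get NULL for `teams`'s columns.
Matching on a.team_id = b.team_id. A NULL in a compared column never satisfies the condition.
Matched pairs: 8; unmatched b rows kept: 5.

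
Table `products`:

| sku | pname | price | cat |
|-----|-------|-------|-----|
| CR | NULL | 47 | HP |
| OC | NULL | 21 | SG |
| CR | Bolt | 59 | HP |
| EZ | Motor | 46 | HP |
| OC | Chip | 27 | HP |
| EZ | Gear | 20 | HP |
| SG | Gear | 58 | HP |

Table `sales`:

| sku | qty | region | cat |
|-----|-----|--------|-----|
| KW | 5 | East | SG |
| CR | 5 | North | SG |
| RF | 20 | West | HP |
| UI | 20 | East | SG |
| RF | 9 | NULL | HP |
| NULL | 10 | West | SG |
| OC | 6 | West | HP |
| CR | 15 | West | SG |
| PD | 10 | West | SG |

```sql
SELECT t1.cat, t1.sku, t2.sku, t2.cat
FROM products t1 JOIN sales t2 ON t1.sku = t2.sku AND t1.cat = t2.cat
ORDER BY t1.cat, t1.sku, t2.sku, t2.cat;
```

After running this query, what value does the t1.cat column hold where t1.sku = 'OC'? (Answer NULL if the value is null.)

INNER JOIN keeps only pairs where the ON condition holds.
Matching on t1.sku = t2.sku AND t1.cat = t2.cat. A NULL in a compared column never satisfies the condition.
Matched pairs: 1.

HP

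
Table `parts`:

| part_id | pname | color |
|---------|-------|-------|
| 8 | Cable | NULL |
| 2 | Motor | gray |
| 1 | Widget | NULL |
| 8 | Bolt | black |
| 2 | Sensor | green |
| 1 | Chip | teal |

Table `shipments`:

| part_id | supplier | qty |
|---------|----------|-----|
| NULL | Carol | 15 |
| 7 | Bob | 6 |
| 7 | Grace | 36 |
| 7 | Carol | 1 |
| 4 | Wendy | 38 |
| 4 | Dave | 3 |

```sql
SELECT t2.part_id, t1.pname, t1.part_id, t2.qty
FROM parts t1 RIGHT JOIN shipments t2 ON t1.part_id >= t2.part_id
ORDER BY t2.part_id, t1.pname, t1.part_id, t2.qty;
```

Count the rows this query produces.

11

RIGHT JOIN keeps every row from `shipments`; unmatched rows get NULL for `parts`'s columns.
Matching on t1.part_id >= t2.part_id. A NULL in a compared column never satisfies the condition.
- t1 row (part_id=8): matches 5 t2 row(s) → 5 output row(s).
- t1 row (part_id=2): no match.
- t1 row (part_id=1): no match.
- t1 row (part_id=8): matches 5 t2 row(s) → 5 output row(s).
- t1 row (part_id=2): no match.
- t1 row (part_id=1): no match.
- 1 row(s) from t2 found no t1 partner → padded with NULL.
Total: 10 matched + 1 padded = 11 rows.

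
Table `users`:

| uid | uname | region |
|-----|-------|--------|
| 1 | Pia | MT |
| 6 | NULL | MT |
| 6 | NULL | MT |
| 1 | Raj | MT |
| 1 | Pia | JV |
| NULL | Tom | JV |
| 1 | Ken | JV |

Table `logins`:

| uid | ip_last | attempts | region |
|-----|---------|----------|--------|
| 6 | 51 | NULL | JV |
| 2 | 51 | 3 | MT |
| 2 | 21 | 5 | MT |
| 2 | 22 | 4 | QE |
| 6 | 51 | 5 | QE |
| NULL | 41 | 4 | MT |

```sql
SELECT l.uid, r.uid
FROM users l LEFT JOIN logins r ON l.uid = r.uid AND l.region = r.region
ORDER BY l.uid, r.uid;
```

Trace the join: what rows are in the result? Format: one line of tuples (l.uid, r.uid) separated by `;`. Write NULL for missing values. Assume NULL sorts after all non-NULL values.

LEFT JOIN keeps every row from `users`; unmatched rows get NULL for `logins`'s columns.
Matching on l.uid = r.uid AND l.region = r.region. A NULL in a compared column never satisfies the condition.
- l (uid=1, region=MT) has no partner → padded with NULL.
- l (uid=6, region=MT) has no partner → padded with NULL.
- l (uid=6, region=MT) has no partner → padded with NULL.
- l (uid=1, region=MT) has no partner → padded with NULL.
- l (uid=1, region=JV) has no partner → padded with NULL.
- l (uid=NULL, region=JV) has no partner → padded with NULL.
- l (uid=1, region=JV) has no partner → padded with NULL.
After projecting and ordering:
l.uid | r.uid
1 | NULL
1 | NULL
1 | NULL
1 | NULL
6 | NULL
6 | NULL
NULL | NULL

(1, NULL); (1, NULL); (1, NULL); (1, NULL); (6, NULL); (6, NULL); (NULL, NULL)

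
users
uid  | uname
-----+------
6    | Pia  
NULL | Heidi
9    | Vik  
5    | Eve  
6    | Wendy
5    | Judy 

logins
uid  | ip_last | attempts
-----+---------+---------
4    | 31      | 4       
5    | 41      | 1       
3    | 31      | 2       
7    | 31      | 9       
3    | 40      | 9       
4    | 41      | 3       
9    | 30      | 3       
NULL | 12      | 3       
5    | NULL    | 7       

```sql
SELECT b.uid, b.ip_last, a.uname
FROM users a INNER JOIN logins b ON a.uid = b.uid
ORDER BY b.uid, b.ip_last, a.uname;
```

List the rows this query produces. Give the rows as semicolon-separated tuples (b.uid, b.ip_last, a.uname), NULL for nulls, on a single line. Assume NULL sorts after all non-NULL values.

(5, 41, Eve); (5, 41, Judy); (5, NULL, Eve); (5, NULL, Judy); (9, 30, Vik)

INNER JOIN keeps only pairs where the ON condition holds.
Matching on a.uid = b.uid. A NULL in a compared column never satisfies the condition.
Matched pairs: 5.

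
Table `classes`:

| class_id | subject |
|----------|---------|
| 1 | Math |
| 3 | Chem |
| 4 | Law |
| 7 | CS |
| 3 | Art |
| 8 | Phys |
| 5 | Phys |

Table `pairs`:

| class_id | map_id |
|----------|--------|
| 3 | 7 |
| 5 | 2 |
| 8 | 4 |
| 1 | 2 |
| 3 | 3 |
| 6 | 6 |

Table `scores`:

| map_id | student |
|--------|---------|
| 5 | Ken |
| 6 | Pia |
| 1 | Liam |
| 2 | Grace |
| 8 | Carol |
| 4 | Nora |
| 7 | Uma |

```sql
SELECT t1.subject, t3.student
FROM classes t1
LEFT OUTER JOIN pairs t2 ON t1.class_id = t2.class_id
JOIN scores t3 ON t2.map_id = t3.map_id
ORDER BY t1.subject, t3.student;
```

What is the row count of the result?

Step 1 — t1 LEFT JOIN t2 on class_id → 9 row(s).
Then INNER JOIN `scores t3` on map_id: keep only rows whose t2.map_id appears in t3.
Result: 5 row(s).

5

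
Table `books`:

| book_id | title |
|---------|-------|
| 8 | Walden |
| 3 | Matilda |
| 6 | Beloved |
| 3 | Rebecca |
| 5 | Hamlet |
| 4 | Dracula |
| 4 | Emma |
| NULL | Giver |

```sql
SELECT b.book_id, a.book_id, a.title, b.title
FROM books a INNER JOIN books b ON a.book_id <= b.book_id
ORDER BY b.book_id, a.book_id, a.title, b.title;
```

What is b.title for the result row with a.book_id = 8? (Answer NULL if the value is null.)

Walden

INNER JOIN keeps only pairs where the ON condition holds.
Matching on a.book_id <= b.book_id. A NULL in a compared column never satisfies the condition.
- book_id=8: 1 matching b row(s), so 1 row(s) emitted.
- book_id=3: 7 matching b row(s), so 7 row(s) emitted.
- book_id=6: 2 matching b row(s), so 2 row(s) emitted.
- book_id=3: 7 matching b row(s), so 7 row(s) emitted.
- book_id=5: 3 matching b row(s), so 3 row(s) emitted.
- book_id=4: 5 matching b row(s), so 5 row(s) emitted.
- book_id=4: 5 matching b row(s), so 5 row(s) emitted.
- book_id=NULL: no matching b row, dropped.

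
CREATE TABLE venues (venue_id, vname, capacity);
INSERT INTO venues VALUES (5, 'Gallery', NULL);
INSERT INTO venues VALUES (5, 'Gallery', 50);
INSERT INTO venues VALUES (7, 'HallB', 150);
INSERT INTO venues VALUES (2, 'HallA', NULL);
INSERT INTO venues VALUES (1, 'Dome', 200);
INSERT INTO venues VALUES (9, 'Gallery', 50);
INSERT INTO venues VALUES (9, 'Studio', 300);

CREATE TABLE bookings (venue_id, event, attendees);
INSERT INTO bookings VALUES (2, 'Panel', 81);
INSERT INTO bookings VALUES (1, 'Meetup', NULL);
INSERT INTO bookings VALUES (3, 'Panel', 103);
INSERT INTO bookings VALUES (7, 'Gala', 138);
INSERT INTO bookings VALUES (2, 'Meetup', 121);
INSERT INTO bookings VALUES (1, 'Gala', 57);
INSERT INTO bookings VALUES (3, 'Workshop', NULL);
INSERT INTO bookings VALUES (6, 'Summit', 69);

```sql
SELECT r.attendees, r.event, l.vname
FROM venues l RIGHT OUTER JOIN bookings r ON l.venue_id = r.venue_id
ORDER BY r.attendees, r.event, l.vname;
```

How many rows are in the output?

8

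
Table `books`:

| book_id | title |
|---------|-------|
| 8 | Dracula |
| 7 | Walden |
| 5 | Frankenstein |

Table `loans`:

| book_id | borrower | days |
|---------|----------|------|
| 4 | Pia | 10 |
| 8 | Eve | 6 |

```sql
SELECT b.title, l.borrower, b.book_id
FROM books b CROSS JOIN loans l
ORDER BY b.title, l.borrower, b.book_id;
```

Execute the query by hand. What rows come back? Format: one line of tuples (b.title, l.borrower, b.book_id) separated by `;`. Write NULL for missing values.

CROSS JOIN pairs every row of `books` with every row of `loans`: 3 × 2 = 6 rows.

(Dracula, Eve, 8); (Dracula, Pia, 8); (Frankenstein, Eve, 5); (Frankenstein, Pia, 5); (Walden, Eve, 7); (Walden, Pia, 7)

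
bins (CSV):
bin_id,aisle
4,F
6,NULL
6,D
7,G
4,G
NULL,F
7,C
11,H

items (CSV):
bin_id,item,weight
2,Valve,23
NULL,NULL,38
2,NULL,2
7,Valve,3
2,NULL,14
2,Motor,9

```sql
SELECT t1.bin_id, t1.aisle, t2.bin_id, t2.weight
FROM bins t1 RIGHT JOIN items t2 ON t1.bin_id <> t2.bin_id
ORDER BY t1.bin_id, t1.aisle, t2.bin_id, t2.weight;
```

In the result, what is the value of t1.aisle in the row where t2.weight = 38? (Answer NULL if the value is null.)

RIGHT JOIN keeps every row from `items`; unmatched rows get NULL for `bins`'s columns.
Matching on t1.bin_id <> t2.bin_id. A NULL in a compared column never satisfies the condition.
- bin_id=4: 5 matching t2 row(s), so 5 row(s) emitted.
- bin_id=6: 5 matching t2 row(s), so 5 row(s) emitted.
- bin_id=6: 5 matching t2 row(s), so 5 row(s) emitted.
- bin_id=7: 4 matching t2 row(s), so 4 row(s) emitted.
- bin_id=4: 5 matching t2 row(s), so 5 row(s) emitted.
- bin_id=NULL: no matching t2 row.
- bin_id=7: 4 matching t2 row(s), so 4 row(s) emitted.
- bin_id=11: 5 matching t2 row(s), so 5 row(s) emitted.
- 1 row(s) from t2 found no t1 partner → padded with NULL.

NULL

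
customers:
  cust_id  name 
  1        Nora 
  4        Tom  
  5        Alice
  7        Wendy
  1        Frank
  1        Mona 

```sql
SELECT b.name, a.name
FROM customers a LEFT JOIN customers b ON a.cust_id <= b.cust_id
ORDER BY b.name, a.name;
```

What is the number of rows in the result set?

LEFT JOIN keeps every row from `customers a`; unmatched rows get NULL for `customers b`'s columns.
Matching on a.cust_id <= b.cust_id.
- a row (cust_id=1): matches 6 b row(s) → 6 output row(s).
- a row (cust_id=4): matches 3 b row(s) → 3 output row(s).
- a row (cust_id=5): matches 2 b row(s) → 2 output row(s).
- a row (cust_id=7): matches 1 b row(s) → 1 output row(s).
- a row (cust_id=1): matches 6 b row(s) → 6 output row(s).
- a row (cust_id=1): matches 6 b row(s) → 6 output row(s).
Total: 24 rows.

24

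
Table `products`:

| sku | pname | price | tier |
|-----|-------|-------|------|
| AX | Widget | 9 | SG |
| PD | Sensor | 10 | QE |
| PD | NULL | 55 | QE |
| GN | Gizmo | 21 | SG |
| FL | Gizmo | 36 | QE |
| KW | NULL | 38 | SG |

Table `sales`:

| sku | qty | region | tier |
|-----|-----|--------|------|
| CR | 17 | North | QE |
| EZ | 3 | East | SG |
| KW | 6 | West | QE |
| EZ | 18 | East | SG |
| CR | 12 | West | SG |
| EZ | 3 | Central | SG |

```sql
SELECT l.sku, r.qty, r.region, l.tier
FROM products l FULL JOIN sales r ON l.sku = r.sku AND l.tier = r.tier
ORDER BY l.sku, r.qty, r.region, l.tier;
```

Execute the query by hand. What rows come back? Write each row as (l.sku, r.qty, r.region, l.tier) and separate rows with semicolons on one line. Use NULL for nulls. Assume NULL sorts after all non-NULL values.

FULL OUTER JOIN keeps every row from both sides; unmatched rows get NULL for the other side's columns.
Matching on l.sku = r.sku AND l.tier = r.tier.
Matched pairs: 0; unmatched l rows kept: 6; unmatched r rows kept: 6.

(AX, NULL, NULL, SG); (FL, NULL, NULL, QE); (GN, NULL, NULL, SG); (KW, NULL, NULL, SG); (PD, NULL, NULL, QE); (PD, NULL, NULL, QE); (NULL, 3, Central, NULL); (NULL, 3, East, NULL); (NULL, 6, West, NULL); (NULL, 12, West, NULL); (NULL, 17, North, NULL); (NULL, 18, East, NULL)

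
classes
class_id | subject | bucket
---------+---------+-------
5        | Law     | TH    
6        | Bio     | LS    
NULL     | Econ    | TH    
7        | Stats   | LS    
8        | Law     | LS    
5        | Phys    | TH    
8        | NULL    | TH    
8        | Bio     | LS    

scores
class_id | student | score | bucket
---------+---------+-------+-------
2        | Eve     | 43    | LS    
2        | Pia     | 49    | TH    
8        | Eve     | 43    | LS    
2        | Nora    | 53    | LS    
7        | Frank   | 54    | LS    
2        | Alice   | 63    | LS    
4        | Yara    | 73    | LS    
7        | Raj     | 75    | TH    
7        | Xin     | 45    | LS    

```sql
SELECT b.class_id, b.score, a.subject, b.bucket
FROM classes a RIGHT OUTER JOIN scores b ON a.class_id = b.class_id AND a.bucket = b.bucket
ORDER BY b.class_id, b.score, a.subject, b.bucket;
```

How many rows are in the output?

RIGHT JOIN keeps every row from `scores`; unmatched rows get NULL for `classes`'s columns.
Matching on a.class_id = b.class_id AND a.bucket = b.bucket. A NULL in a compared column never satisfies the condition.
Matched pairs: 4; unmatched b rows kept: 6.
Total: 4 matched + 6 padded = 10 rows.

10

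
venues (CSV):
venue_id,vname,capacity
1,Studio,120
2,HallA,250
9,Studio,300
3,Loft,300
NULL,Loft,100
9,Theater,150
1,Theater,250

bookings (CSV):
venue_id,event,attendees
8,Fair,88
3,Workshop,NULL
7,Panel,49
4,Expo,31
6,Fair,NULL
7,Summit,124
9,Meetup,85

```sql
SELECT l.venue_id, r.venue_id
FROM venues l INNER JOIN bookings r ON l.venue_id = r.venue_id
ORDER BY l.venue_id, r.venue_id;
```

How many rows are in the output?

3

INNER JOIN keeps only pairs where the ON condition holds.
Matching on l.venue_id = r.venue_id. A NULL in a compared column never satisfies the condition.
- venue_id=1: no matching r row, dropped.
- venue_id=2: no matching r row, dropped.
- venue_id=9: 1 matching r row(s), so 1 row(s) emitted.
- venue_id=3: 1 matching r row(s), so 1 row(s) emitted.
- venue_id=NULL: no matching r row, dropped.
- venue_id=9: 1 matching r row(s), so 1 row(s) emitted.
- venue_id=1: no matching r row, dropped.
Total: 3 rows.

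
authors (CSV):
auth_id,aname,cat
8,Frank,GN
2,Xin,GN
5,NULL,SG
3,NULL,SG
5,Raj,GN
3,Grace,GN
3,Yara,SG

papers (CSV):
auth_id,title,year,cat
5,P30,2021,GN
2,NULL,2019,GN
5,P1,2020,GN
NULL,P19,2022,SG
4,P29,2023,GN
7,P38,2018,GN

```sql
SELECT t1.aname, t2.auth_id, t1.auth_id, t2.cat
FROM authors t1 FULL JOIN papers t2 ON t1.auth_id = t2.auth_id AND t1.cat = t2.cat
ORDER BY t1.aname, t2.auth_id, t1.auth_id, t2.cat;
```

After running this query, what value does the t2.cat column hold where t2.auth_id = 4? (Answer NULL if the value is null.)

GN

FULL OUTER JOIN keeps every row from both sides; unmatched rows get NULL for the other side's columns.
Matching on t1.auth_id = t2.auth_id AND t1.cat = t2.cat. A NULL in a compared column never satisfies the condition.
- t1[0] auth_id=8, cat=GN → no match; kept with NULLs on the t2 side.
- t1[1] auth_id=2, cat=GN → 1 match(es) in t2 → 1 row(s).
- t1[2] auth_id=5, cat=SG → no match; kept with NULLs on the t2 side.
- t1[3] auth_id=3, cat=SG → no match; kept with NULLs on the t2 side.
- t1[4] auth_id=5, cat=GN → 2 match(es) in t2 → 2 row(s).
- t1[5] auth_id=3, cat=GN → no match; kept with NULLs on the t2 side.
- t1[6] auth_id=3, cat=SG → no match; kept with NULLs on the t2 side.
- 3 t2 row(s) had no t1 match → kept, t1 columns NULL.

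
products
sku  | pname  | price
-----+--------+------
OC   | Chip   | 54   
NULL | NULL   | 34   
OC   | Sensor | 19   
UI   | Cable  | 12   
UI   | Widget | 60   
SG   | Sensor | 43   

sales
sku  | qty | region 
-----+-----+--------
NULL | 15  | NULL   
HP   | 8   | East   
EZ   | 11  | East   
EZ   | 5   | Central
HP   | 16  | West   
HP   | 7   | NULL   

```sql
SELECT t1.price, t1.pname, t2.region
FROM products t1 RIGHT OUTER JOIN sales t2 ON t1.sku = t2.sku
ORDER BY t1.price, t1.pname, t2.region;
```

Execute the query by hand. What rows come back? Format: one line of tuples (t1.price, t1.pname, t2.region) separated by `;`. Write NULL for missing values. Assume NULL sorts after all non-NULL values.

(NULL, NULL, Central); (NULL, NULL, East); (NULL, NULL, East); (NULL, NULL, West); (NULL, NULL, NULL); (NULL, NULL, NULL)

RIGHT JOIN keeps every row from `sales`; unmatched rows get NULL for `products`'s columns.
Matching on t1.sku = t2.sku. A NULL in a compared column never satisfies the condition.
- sku=OC: no matching t2 row.
- sku=NULL: no matching t2 row.
- sku=OC: no matching t2 row.
- sku=UI: no matching t2 row.
- sku=UI: no matching t2 row.
- sku=SG: no matching t2 row.
- plus 6 unmatched t2 row(s), each kept with NULL t1 columns.
After projecting and ordering:
t1.price | t1.pname | t2.region
NULL | NULL | Central
NULL | NULL | East
NULL | NULL | East
NULL | NULL | West
NULL | NULL | NULL
NULL | NULL | NULL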